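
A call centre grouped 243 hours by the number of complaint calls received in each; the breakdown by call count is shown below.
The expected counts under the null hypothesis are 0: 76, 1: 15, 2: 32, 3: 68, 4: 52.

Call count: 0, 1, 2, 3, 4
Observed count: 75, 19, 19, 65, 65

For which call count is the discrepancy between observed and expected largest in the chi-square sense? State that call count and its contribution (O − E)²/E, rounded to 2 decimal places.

0: (75 − 76)²/76 = 1/76 = 0.013
1: (19 − 15)²/15 = 16/15 = 1.067
2: (19 − 32)²/32 = 169/32 = 5.281
3: (65 − 68)²/68 = 9/68 = 0.132
4: (65 − 52)²/52 = 169/52 = 3.250
The largest term is for 2: 5.28.

2, 5.28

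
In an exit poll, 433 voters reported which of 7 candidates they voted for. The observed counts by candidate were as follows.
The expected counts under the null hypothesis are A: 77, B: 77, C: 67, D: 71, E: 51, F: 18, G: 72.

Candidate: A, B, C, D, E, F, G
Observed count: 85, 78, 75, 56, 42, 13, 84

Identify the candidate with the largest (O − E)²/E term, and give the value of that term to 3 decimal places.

A: (85 − 77)²/77 = 64/77 = 0.8312
B: (78 − 77)²/77 = 1/77 = 0.0130
C: (75 − 67)²/67 = 64/67 = 0.9552
D: (56 − 71)²/71 = 225/71 = 3.1690
E: (42 − 51)²/51 = 81/51 = 1.5882
F: (13 − 18)²/18 = 25/18 = 1.3889
G: (84 − 72)²/72 = 144/72 = 2.0000
The largest term is for D: 3.169.

D, 3.169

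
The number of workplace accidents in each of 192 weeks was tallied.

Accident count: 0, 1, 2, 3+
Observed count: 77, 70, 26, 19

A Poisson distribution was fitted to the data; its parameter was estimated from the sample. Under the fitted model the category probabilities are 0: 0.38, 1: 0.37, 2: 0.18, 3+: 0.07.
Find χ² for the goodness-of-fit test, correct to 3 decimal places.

Expected counts E_i = n·p_i: 192×0.38 = 72.96, 192×0.37 = 71.04, 192×0.18 = 34.56, 192×0.07 = 13.44.
cat         O        E   (O−E)²/E
0          77    72.96     0.2237
1          70    71.04     0.0152
2          26    34.56     2.1202
3+         19    13.44     2.3001
Sum = 4.659

4.659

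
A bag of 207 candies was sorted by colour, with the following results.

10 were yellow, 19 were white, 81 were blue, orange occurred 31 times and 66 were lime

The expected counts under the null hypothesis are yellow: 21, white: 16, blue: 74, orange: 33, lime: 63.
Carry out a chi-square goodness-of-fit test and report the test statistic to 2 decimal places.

yellow: (10 − 21)²/21 = 121/21 = 5.762
white: (19 − 16)²/16 = 9/16 = 0.563
blue: (81 − 74)²/74 = 49/74 = 0.662
orange: (31 − 33)²/33 = 4/33 = 0.121
lime: (66 − 63)²/63 = 9/63 = 0.143
Sum = 7.25

7.25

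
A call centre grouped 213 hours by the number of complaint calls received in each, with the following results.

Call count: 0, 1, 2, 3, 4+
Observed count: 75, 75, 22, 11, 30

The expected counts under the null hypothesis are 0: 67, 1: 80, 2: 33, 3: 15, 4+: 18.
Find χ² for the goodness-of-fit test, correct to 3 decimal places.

χ² = (75−67)²/67 + (75−80)²/80 + (22−33)²/33 + (11−15)²/15 + (30−18)²/18
   = 0.9552 + 0.3125 + 3.6667 + 1.0667 + 8.0000
Sum = 14.001

14.001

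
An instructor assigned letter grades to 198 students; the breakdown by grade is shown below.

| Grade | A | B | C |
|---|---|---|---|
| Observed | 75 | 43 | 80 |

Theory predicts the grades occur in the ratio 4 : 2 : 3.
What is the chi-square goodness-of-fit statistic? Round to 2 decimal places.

Ratio total = 9. Expected counts: 198×4/9 = 88, 198×2/9 = 44, 198×3/9 = 66.
χ² = (75−88)²/88 + (43−44)²/44 + (80−66)²/66
   = 1.920 + 0.023 + 2.970
Sum = 4.91

4.91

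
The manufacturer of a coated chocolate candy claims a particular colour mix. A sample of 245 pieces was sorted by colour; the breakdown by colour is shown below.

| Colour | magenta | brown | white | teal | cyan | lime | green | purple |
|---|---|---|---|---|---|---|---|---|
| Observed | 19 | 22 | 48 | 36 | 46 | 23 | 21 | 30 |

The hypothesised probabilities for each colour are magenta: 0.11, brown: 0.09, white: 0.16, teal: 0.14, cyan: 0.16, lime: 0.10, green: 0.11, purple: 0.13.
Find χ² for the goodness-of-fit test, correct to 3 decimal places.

7.098

Expected counts E_i = n·p_i: 245×0.11 = 26.95, 245×0.09 = 22.05, 245×0.16 = 39.2, 245×0.14 = 34.3, 245×0.16 = 39.2, 245×0.10 = 24.5, 245×0.11 = 26.95, 245×0.13 = 31.85.
χ² = (19−26.95)²/26.95 + (22−22.05)²/22.05 + (48−39.2)²/39.2 + (36−34.3)²/34.3 + (46−39.2)²/39.2 + (23−24.5)²/24.5 + (21−26.95)²/26.95 + (30−31.85)²/31.85
   = 2.3452 + 0.0001 + 1.9755 + 0.0843 + 1.1796 + 0.0918 + 1.3136 + 0.1075
Sum = 7.098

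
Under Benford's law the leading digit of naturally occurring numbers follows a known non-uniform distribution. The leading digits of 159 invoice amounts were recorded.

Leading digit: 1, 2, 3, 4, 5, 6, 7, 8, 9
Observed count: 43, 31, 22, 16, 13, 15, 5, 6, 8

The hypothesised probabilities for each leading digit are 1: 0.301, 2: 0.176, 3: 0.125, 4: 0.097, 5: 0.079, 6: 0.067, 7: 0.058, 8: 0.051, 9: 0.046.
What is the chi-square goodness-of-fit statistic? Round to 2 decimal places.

5.40

Expected counts E_i = n·p_i: 159×0.301 = 47.859, 159×0.176 = 27.984, 159×0.125 = 19.875, 159×0.097 = 15.423, 159×0.079 = 12.561, 159×0.067 = 10.653, 159×0.058 = 9.222, 159×0.051 = 8.109, 159×0.046 = 7.314.
1: (43 − 47.859)²/47.859 = 23.609881/47.859 = 0.493
2: (31 − 27.984)²/27.984 = 9.096256/27.984 = 0.325
3: (22 − 19.875)²/19.875 = 4.515625/19.875 = 0.227
4: (16 − 15.423)²/15.423 = 0.332929/15.423 = 0.022
5: (13 − 12.561)²/12.561 = 0.192721/12.561 = 0.015
6: (15 − 10.653)²/10.653 = 18.896409/10.653 = 1.774
7: (5 − 9.222)²/9.222 = 17.825284/9.222 = 1.933
8: (6 − 8.109)²/8.109 = 4.447881/8.109 = 0.549
9: (8 − 7.314)²/7.314 = 0.470596/7.314 = 0.064
Sum = 5.40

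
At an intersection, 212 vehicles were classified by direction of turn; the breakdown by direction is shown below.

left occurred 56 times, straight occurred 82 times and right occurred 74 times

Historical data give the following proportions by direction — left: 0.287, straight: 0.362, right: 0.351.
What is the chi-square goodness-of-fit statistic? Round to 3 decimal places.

Expected counts E_i = n·p_i: 212×0.287 = 60.844, 212×0.362 = 76.744, 212×0.351 = 74.412.
cat           O        E   (O−E)²/E
left         56   60.844     0.3856
straight     82   76.744     0.3600
right        74   74.412     0.0023
Sum = 0.748

0.748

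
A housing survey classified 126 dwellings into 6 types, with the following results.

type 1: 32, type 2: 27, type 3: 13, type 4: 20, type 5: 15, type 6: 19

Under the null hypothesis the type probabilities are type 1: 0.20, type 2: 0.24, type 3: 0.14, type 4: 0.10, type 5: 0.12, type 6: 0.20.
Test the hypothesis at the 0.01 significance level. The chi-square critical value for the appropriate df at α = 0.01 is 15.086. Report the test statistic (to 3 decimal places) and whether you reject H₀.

9.275; do not reject

Expected counts E_i = n·p_i: 126×0.20 = 25.2, 126×0.24 = 30.24, 126×0.14 = 17.64, 126×0.10 = 12.6, 126×0.12 = 15.12, 126×0.20 = 25.2.
type 1: (32 − 25.2)²/25.2 = 46.24/25.2 = 1.8349
type 2: (27 − 30.24)²/30.24 = 10.4976/30.24 = 0.3471
type 3: (13 − 17.64)²/17.64 = 21.5296/17.64 = 1.2205
type 4: (20 − 12.6)²/12.6 = 54.76/12.6 = 4.3460
type 5: (15 − 15.12)²/15.12 = 0.0144/15.12 = 0.0010
type 6: (19 − 25.2)²/25.2 = 38.44/25.2 = 1.5254
Sum = 9.275
df = 5. Since 9.275 < 15.086, we do not reject H₀.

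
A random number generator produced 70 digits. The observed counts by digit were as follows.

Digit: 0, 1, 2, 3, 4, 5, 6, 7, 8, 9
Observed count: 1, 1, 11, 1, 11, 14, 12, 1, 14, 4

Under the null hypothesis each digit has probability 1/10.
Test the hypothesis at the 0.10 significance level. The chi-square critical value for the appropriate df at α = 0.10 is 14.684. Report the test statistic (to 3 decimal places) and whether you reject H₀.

Under H₀ each category has probability 1/10, so each expected count is 70/10 = 7.
0: (1 − 7)²/7 = 36/7 = 5.1429
1: (1 − 7)²/7 = 36/7 = 5.1429
2: (11 − 7)²/7 = 16/7 = 2.2857
3: (1 − 7)²/7 = 36/7 = 5.1429
4: (11 − 7)²/7 = 16/7 = 2.2857
5: (14 − 7)²/7 = 49/7 = 7.0000
6: (12 − 7)²/7 = 25/7 = 3.5714
7: (1 − 7)²/7 = 36/7 = 5.1429
8: (14 − 7)²/7 = 49/7 = 7.0000
9: (4 − 7)²/7 = 9/7 = 1.2857
Sum = 44.000
df = 9. Since 44.000 > 14.684, we reject H₀.

44.000; reject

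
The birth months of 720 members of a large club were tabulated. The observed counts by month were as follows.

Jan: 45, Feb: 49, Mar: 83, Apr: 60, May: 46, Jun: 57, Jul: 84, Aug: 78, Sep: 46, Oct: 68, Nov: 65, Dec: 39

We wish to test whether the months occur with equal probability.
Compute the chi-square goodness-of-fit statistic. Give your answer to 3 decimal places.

Under H₀ each category has probability 1/12, so each expected count is 720/12 = 60.
χ² = (45−60)²/60 + (49−60)²/60 + (83−60)²/60 + (60−60)²/60 + (46−60)²/60 + (57−60)²/60 + (84−60)²/60 + (78−60)²/60 + (46−60)²/60 + (68−60)²/60 + (65−60)²/60 + (39−60)²/60
   = 3.7500 + 2.0167 + 8.8167 + 0.0000 + 3.2667 + 0.1500 + 9.6000 + 5.4000 + 3.2667 + 1.0667 + 0.4167 + 7.3500
Sum = 45.100

45.100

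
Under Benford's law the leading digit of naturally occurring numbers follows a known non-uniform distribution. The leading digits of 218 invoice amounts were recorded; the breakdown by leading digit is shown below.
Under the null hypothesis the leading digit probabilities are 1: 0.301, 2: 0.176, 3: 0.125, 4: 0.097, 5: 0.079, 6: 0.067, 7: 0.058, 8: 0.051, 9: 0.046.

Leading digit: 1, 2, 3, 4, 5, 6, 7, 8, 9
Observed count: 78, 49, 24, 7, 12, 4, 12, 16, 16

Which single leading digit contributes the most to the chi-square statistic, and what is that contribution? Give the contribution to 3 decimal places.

4, 9.463

Expected counts E_i = n·p_i: 218×0.301 = 65.618, 218×0.176 = 38.368, 218×0.125 = 27.25, 218×0.097 = 21.146, 218×0.079 = 17.222, 218×0.067 = 14.606, 218×0.058 = 12.644, 218×0.051 = 11.118, 218×0.046 = 10.028.
1: (78 − 65.618)²/65.618 = 153.313924/65.618 = 2.3365
2: (49 − 38.368)²/38.368 = 113.039424/38.368 = 2.9462
3: (24 − 27.25)²/27.25 = 10.5625/27.25 = 0.3876
4: (7 − 21.146)²/21.146 = 200.109316/21.146 = 9.4632
5: (12 − 17.222)²/17.222 = 27.269284/17.222 = 1.5834
6: (4 − 14.606)²/14.606 = 112.487236/14.606 = 7.7014
7: (12 − 12.644)²/12.644 = 0.414736/12.644 = 0.0328
8: (16 − 11.118)²/11.118 = 23.833924/11.118 = 2.1437
9: (16 − 10.028)²/10.028 = 35.664784/10.028 = 3.5565
The largest term is for 4: 9.463.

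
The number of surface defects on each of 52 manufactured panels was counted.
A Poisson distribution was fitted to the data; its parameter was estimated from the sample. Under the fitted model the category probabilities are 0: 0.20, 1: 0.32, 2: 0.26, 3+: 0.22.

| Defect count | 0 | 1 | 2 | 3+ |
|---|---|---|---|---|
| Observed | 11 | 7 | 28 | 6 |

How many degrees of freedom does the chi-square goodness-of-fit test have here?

There are k = 4 categories and 1 parameter estimated from the data, so df = 4 − 1 − 1 = 2.

2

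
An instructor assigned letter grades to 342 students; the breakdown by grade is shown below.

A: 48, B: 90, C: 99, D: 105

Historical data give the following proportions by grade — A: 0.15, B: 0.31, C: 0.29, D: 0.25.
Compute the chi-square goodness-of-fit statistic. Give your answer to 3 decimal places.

7.081

Expected counts E_i = n·p_i: 342×0.15 = 51.3, 342×0.31 = 106.02, 342×0.29 = 99.18, 342×0.25 = 85.5.
χ² = (48−51.3)²/51.3 + (90−106.02)²/106.02 + (99−99.18)²/99.18 + (105−85.5)²/85.5
   = 0.2123 + 2.4207 + 0.0003 + 4.4474
Sum = 7.081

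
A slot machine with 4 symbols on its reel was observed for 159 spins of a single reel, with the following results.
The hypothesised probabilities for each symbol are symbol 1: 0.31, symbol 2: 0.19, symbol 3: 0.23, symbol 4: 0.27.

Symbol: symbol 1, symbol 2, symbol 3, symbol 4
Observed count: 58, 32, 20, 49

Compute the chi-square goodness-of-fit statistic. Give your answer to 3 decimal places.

10.011

Expected counts E_i = n·p_i: 159×0.31 = 49.29, 159×0.19 = 30.21, 159×0.23 = 36.57, 159×0.27 = 42.93.
symbol 1: (58 − 49.29)²/49.29 = 75.8641/49.29 = 1.5391
symbol 2: (32 − 30.21)²/30.21 = 3.2041/30.21 = 0.1061
symbol 3: (20 − 36.57)²/36.57 = 274.5649/36.57 = 7.5079
symbol 4: (49 − 42.93)²/42.93 = 36.8449/42.93 = 0.8583
Sum = 10.011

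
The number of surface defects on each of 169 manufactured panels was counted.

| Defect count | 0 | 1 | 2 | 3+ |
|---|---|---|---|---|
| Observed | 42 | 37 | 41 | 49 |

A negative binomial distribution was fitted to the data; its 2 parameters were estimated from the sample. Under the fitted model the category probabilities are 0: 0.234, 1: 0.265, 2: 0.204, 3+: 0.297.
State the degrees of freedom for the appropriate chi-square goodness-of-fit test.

1

There are k = 4 categories and 2 parameters estimated from the data, so df = 4 − 1 − 2 = 1.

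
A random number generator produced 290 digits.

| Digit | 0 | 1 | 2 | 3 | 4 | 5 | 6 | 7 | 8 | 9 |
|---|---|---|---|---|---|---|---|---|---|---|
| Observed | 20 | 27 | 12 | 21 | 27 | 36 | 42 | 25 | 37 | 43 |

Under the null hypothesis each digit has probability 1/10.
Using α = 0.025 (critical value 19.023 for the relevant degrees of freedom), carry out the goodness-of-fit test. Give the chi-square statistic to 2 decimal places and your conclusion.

Under H₀ each category has probability 1/10, so each expected count is 290/10 = 29.
0: (20 − 29)²/29 = 81/29 = 2.793
1: (27 − 29)²/29 = 4/29 = 0.138
2: (12 − 29)²/29 = 289/29 = 9.966
3: (21 − 29)²/29 = 64/29 = 2.207
4: (27 − 29)²/29 = 4/29 = 0.138
5: (36 − 29)²/29 = 49/29 = 1.690
6: (42 − 29)²/29 = 169/29 = 5.828
7: (25 − 29)²/29 = 16/29 = 0.552
8: (37 − 29)²/29 = 64/29 = 2.207
9: (43 − 29)²/29 = 196/29 = 6.759
Sum = 32.28
df = 9. Since 32.28 > 19.023, we reject H₀.

32.28; reject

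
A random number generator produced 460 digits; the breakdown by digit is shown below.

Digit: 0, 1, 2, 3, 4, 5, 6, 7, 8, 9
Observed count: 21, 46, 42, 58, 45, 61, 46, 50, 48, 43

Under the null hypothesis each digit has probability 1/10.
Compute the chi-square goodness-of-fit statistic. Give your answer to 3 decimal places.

22.609

Expected count for each of the 10 categories: 460/10 = 46.
0: (21 − 46)²/46 = 625/46 = 13.5870
1: (46 − 46)²/46 = 0/46 = 0.0000
2: (42 − 46)²/46 = 16/46 = 0.3478
3: (58 − 46)²/46 = 144/46 = 3.1304
4: (45 − 46)²/46 = 1/46 = 0.0217
5: (61 − 46)²/46 = 225/46 = 4.8913
6: (46 − 46)²/46 = 0/46 = 0.0000
7: (50 − 46)²/46 = 16/46 = 0.3478
8: (48 − 46)²/46 = 4/46 = 0.0870
9: (43 − 46)²/46 = 9/46 = 0.1957
Sum = 22.609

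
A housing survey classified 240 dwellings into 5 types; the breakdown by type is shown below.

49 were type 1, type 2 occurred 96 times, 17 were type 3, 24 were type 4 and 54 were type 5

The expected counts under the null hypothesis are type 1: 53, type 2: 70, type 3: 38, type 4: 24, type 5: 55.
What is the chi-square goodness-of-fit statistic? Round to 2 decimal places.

21.58

type 1: (49 − 53)²/53 = 16/53 = 0.302
type 2: (96 − 70)²/70 = 676/70 = 9.657
type 3: (17 − 38)²/38 = 441/38 = 11.605
type 4: (24 − 24)²/24 = 0/24 = 0.000
type 5: (54 − 55)²/55 = 1/55 = 0.018
Sum = 21.58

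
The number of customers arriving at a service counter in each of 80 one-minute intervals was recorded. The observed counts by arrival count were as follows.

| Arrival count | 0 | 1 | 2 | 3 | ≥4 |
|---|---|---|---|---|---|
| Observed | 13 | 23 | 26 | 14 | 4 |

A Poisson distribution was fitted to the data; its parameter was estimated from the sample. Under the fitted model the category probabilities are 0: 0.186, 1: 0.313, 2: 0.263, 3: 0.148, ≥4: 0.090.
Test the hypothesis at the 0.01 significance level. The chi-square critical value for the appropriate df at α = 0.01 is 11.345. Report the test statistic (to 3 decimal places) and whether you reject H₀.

Expected counts E_i = n·p_i: 80×0.186 = 14.88, 80×0.313 = 25.04, 80×0.263 = 21.04, 80×0.148 = 11.84, 80×0.090 = 7.2.
cat         O        E   (O−E)²/E
0          13    14.88     0.2375
1          23    25.04     0.1662
2          26    21.04     1.1693
3          14    11.84     0.3941
≥4          4      7.2     1.4222
Sum = 3.389
df = 3. Since 3.389 < 11.345, we do not reject H₀.

3.389; do not reject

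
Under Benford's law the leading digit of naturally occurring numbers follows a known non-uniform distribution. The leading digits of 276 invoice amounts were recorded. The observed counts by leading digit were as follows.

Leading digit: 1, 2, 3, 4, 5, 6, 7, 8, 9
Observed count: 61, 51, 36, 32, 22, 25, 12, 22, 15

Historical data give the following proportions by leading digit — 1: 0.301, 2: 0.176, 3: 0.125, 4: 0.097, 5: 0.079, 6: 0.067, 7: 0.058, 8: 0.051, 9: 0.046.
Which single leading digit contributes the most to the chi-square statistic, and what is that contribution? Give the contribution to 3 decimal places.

1, 5.866

Expected counts E_i = n·p_i: 276×0.301 = 83.076, 276×0.176 = 48.576, 276×0.125 = 34.5, 276×0.097 = 26.772, 276×0.079 = 21.804, 276×0.067 = 18.492, 276×0.058 = 16.008, 276×0.051 = 14.076, 276×0.046 = 12.696.
χ² = (61−83.076)²/83.076 + (51−48.576)²/48.576 + (36−34.5)²/34.5 + (32−26.772)²/26.772 + (22−21.804)²/21.804 + (25−18.492)²/18.492 + (12−16.008)²/16.008 + (22−14.076)²/14.076 + (15−12.696)²/12.696
   = 5.8663 + 0.1210 + 0.0652 + 1.0209 + 0.0018 + 2.2904 + 1.0035 + 4.4608 + 0.4181
The largest term is for 1: 5.866.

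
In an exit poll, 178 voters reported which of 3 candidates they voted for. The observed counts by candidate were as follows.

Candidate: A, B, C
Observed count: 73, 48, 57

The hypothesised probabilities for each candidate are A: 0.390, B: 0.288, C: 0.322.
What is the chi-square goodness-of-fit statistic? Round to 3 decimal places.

0.394

Expected counts E_i = n·p_i: 178×0.390 = 69.42, 178×0.288 = 51.264, 178×0.322 = 57.316.
cat         O        E   (O−E)²/E
A          73    69.42     0.1846
B          48   51.264     0.2078
C          57   57.316     0.0017
Sum = 0.394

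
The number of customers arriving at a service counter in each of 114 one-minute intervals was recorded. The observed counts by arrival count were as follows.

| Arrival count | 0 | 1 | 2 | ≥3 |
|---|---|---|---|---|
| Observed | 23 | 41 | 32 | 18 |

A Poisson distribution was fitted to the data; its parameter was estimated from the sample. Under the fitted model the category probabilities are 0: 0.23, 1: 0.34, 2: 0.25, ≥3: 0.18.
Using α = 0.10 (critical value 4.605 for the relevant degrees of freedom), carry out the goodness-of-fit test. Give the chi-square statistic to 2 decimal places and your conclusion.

1.26; do not reject

Expected counts E_i = n·p_i: 114×0.23 = 26.22, 114×0.34 = 38.76, 114×0.25 = 28.5, 114×0.18 = 20.52.
cat         O        E   (O−E)²/E
0          23    26.22      0.395
1          41    38.76      0.129
2          32     28.5      0.430
≥3         18    20.52      0.309
Sum = 1.26
df = 2. Since 1.26 < 4.605, we do not reject H₀.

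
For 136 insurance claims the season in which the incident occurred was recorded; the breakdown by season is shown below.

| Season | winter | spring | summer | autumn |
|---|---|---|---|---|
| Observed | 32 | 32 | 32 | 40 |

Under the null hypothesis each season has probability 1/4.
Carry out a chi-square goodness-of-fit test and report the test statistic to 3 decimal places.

Under H₀ each category has probability 1/4, so each expected count is 136/4 = 34.
χ² = (32−34)²/34 + (32−34)²/34 + (32−34)²/34 + (40−34)²/34
   = 0.1176 + 0.1176 + 0.1176 + 1.0588
Sum = 1.412

1.412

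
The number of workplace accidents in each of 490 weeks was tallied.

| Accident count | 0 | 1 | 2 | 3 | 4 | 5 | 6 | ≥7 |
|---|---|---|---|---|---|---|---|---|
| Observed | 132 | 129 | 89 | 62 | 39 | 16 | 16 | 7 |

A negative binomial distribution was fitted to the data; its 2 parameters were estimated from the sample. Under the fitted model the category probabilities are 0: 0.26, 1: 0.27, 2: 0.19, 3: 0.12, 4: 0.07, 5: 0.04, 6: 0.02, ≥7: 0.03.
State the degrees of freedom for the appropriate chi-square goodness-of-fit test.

5

There are k = 8 categories and 2 parameters estimated from the data, so df = 8 − 1 − 2 = 5.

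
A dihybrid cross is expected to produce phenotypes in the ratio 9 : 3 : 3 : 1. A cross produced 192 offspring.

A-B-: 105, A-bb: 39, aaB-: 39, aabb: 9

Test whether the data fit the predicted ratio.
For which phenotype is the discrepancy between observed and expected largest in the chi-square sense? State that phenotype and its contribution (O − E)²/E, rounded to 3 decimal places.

aabb, 0.750

Ratio total = 16. Expected counts: 192×9/16 = 108, 192×3/16 = 36, 192×3/16 = 36, 192×1/16 = 12.
A-B-: (105 − 108)²/108 = 9/108 = 0.0833
A-bb: (39 − 36)²/36 = 9/36 = 0.2500
aaB-: (39 − 36)²/36 = 9/36 = 0.2500
aabb: (9 − 12)²/12 = 9/12 = 0.7500
The largest term is for aabb: 0.750.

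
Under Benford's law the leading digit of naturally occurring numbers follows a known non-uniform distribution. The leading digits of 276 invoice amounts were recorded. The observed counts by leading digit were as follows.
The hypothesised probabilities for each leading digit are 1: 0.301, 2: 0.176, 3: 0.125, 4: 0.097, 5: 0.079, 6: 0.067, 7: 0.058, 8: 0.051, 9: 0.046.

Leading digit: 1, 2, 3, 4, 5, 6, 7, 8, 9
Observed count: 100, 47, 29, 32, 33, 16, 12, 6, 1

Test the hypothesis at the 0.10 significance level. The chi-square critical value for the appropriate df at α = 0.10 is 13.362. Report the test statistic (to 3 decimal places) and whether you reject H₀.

27.893; reject

Expected counts E_i = n·p_i: 276×0.301 = 83.076, 276×0.176 = 48.576, 276×0.125 = 34.5, 276×0.097 = 26.772, 276×0.079 = 21.804, 276×0.067 = 18.492, 276×0.058 = 16.008, 276×0.051 = 14.076, 276×0.046 = 12.696.
cat         O        E   (O−E)²/E
1         100   83.076     3.4477
2          47   48.576     0.0511
3          29     34.5     0.8768
4          32   26.772     1.0209
5          33   21.804     5.7490
6          16   18.492     0.3358
7          12   16.008     1.0035
8           6   14.076     4.6335
9           1   12.696    10.7748
Sum = 27.893
df = 8. Since 27.893 > 13.362, we reject H₀.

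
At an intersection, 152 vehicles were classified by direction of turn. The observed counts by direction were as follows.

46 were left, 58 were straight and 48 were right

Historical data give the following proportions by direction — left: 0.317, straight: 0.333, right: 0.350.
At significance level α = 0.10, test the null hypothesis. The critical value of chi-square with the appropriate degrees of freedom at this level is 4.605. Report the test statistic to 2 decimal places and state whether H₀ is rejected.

Expected counts E_i = n·p_i: 152×0.317 = 48.184, 152×0.333 = 50.616, 152×0.350 = 53.2.
χ² = (46−48.184)²/48.184 + (58−50.616)²/50.616 + (48−53.2)²/53.2
   = 0.099 + 1.077 + 0.508
Sum = 1.68
df = 2. Since 1.68 < 4.605, we do not reject H₀.

1.68; do not reject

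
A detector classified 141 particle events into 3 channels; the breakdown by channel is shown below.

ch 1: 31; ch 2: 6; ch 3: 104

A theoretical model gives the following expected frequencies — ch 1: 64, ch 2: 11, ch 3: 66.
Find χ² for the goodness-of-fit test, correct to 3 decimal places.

ch 1: (31 − 64)²/64 = 1089/64 = 17.0156
ch 2: (6 − 11)²/11 = 25/11 = 2.2727
ch 3: (104 − 66)²/66 = 1444/66 = 21.8788
Sum = 41.167

41.167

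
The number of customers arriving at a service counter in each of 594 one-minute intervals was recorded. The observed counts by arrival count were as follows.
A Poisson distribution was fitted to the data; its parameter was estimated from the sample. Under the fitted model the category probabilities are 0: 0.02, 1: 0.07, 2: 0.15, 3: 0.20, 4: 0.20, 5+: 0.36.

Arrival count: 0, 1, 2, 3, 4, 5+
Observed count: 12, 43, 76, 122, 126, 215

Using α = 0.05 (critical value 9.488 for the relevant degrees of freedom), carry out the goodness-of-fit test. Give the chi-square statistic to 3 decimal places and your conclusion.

Expected counts E_i = n·p_i: 594×0.02 = 11.88, 594×0.07 = 41.58, 594×0.15 = 89.1, 594×0.20 = 118.8, 594×0.20 = 118.8, 594×0.36 = 213.84.
χ² = (12−11.88)²/11.88 + (43−41.58)²/41.58 + (76−89.1)²/89.1 + (122−118.8)²/118.8 + (126−118.8)²/118.8 + (215−213.84)²/213.84
   = 0.0012 + 0.0485 + 1.9260 + 0.0862 + 0.4364 + 0.0063
Sum = 2.505
df = 4. Since 2.505 < 9.488, we do not reject H₀.

2.505; do not reject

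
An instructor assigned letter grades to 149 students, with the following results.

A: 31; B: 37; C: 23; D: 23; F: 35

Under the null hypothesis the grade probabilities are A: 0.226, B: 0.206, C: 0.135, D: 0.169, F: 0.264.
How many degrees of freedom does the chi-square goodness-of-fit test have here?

4

There are k = 5 categories and no parameters were estimated from the data, so df = 5 − 1 = 4.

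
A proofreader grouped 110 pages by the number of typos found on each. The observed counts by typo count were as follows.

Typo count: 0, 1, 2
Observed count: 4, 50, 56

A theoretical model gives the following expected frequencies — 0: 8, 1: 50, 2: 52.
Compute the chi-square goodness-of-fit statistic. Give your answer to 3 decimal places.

2.308

χ² = (4−8)²/8 + (50−50)²/50 + (56−52)²/52
   = 2.0000 + 0.0000 + 0.3077
Sum = 2.308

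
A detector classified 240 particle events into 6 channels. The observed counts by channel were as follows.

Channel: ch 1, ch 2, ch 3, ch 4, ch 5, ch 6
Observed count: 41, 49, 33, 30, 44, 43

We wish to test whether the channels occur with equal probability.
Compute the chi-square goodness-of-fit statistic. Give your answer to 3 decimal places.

6.400

Under H₀ each category has probability 1/6, so each expected count is 240/6 = 40.
χ² = (41−40)²/40 + (49−40)²/40 + (33−40)²/40 + (30−40)²/40 + (44−40)²/40 + (43−40)²/40
   = 0.0250 + 2.0250 + 1.2250 + 2.5000 + 0.4000 + 0.2250
Sum = 6.400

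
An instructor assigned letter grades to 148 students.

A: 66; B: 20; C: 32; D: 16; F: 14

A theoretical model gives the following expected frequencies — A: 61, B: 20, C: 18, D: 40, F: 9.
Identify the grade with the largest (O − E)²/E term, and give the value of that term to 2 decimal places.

D, 14.40

χ² = (66−61)²/61 + (20−20)²/20 + (32−18)²/18 + (16−40)²/40 + (14−9)²/9
   = 0.410 + 0.000 + 10.889 + 14.400 + 2.778
The largest term is for D: 14.40.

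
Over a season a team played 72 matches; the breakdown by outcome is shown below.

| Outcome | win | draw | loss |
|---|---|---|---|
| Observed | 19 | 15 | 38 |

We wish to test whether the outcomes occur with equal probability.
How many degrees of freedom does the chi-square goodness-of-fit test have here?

There are k = 3 categories and no parameters were estimated from the data, so df = 3 − 1 = 2.

2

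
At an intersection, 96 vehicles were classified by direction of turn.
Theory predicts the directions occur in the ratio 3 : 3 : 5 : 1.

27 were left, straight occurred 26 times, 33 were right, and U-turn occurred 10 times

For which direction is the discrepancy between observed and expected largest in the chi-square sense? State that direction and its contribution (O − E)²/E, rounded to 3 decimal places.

Ratio total = 12. Expected counts: 96×3/12 = 24, 96×3/12 = 24, 96×5/12 = 40, 96×1/12 = 8.
left: (27 − 24)²/24 = 9/24 = 0.3750
straight: (26 − 24)²/24 = 4/24 = 0.1667
right: (33 − 40)²/40 = 49/40 = 1.2250
U-turn: (10 − 8)²/8 = 4/8 = 0.5000
The largest term is for right: 1.225.

right, 1.225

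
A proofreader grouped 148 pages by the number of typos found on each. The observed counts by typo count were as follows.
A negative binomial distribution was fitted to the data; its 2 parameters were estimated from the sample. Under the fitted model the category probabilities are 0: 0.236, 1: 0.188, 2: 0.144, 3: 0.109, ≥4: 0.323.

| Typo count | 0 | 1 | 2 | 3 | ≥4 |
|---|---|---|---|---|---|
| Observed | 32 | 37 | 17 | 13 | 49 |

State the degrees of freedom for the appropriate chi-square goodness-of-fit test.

There are k = 5 categories and 2 parameters estimated from the data, so df = 5 − 1 − 2 = 2.

2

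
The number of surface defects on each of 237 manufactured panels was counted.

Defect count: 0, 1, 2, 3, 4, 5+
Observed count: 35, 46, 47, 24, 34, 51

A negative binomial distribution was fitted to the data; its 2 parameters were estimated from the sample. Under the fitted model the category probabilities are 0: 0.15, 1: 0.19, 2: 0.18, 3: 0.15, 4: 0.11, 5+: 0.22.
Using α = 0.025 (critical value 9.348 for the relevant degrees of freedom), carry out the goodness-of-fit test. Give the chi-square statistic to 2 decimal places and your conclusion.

6.66; do not reject

Expected counts E_i = n·p_i: 237×0.15 = 35.55, 237×0.19 = 45.03, 237×0.18 = 42.66, 237×0.15 = 35.55, 237×0.11 = 26.07, 237×0.22 = 52.14.
χ² = (35−35.55)²/35.55 + (46−45.03)²/45.03 + (47−42.66)²/42.66 + (24−35.55)²/35.55 + (34−26.07)²/26.07 + (51−52.14)²/52.14
   = 0.009 + 0.021 + 0.442 + 3.753 + 2.412 + 0.025
Sum = 6.66
df = 3. Since 6.66 < 9.348, we do not reject H₀.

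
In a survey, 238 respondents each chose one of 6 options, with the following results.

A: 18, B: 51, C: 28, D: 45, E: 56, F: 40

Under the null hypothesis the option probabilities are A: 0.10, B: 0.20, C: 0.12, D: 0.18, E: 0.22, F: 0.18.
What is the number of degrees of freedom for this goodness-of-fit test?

There are k = 6 categories and no parameters were estimated from the data, so df = 6 − 1 = 5.

5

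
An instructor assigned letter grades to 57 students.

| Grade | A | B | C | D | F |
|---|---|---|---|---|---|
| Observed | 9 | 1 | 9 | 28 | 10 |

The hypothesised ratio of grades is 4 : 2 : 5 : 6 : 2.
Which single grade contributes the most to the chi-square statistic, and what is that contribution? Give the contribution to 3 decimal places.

Ratio total = 19. Expected counts: 57×4/19 = 12, 57×2/19 = 6, 57×5/19 = 15, 57×6/19 = 18, 57×2/19 = 6.
cat         O        E   (O−E)²/E
A           9       12     0.7500
B           1        6     4.1667
C           9       15     2.4000
D          28       18     5.5556
F          10        6     2.6667
The largest term is for D: 5.556.

D, 5.556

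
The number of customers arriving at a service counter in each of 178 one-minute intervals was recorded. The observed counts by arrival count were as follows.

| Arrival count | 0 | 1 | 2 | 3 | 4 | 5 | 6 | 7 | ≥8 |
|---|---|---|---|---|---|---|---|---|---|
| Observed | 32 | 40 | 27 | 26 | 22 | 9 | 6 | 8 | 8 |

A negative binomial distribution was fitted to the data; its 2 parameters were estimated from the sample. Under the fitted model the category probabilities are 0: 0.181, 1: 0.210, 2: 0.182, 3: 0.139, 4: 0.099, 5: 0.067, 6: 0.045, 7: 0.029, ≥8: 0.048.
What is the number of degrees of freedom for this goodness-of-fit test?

There are k = 9 categories and 2 parameters estimated from the data, so df = 9 − 1 − 2 = 6.

6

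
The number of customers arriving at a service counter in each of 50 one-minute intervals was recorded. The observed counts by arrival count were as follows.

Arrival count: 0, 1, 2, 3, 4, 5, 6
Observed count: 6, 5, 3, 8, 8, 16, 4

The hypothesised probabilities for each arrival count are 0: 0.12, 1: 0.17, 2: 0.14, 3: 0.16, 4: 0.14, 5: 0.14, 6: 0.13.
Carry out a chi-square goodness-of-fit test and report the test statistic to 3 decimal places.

Expected counts E_i = n·p_i: 50×0.12 = 6, 50×0.17 = 8.5, 50×0.14 = 7, 50×0.16 = 8, 50×0.14 = 7, 50×0.14 = 7, 50×0.13 = 6.5.
cat         O        E   (O−E)²/E
0           6        6     0.0000
1           5      8.5     1.4412
2           3        7     2.2857
3           8        8     0.0000
4           8        7     0.1429
5          16        7    11.5714
6           4      6.5     0.9615
Sum = 16.403

16.403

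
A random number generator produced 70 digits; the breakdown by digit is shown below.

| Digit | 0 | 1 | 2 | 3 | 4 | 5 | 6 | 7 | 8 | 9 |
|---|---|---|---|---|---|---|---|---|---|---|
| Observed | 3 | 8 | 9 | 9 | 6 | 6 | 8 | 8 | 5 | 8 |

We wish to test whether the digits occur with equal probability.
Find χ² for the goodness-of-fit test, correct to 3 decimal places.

4.857

Under H₀ each category has probability 1/10, so each expected count is 70/10 = 7.
χ² = (3−7)²/7 + (8−7)²/7 + (9−7)²/7 + (9−7)²/7 + (6−7)²/7 + (6−7)²/7 + (8−7)²/7 + (8−7)²/7 + (5−7)²/7 + (8−7)²/7
   = 2.2857 + 0.1429 + 0.5714 + 0.5714 + 0.1429 + 0.1429 + 0.1429 + 0.1429 + 0.5714 + 0.1429
Sum = 4.857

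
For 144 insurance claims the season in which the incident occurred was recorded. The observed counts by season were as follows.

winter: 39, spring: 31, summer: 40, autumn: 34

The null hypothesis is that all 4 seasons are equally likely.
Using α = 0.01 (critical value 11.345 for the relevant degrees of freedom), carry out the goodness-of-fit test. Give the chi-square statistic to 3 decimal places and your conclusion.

1.500; do not reject

Expected count for each of the 4 categories: 144/4 = 36.
winter: (39 − 36)²/36 = 9/36 = 0.2500
spring: (31 − 36)²/36 = 25/36 = 0.6944
summer: (40 − 36)²/36 = 16/36 = 0.4444
autumn: (34 − 36)²/36 = 4/36 = 0.1111
Sum = 1.500
df = 3. Since 1.500 < 11.345, we do not reject H₀.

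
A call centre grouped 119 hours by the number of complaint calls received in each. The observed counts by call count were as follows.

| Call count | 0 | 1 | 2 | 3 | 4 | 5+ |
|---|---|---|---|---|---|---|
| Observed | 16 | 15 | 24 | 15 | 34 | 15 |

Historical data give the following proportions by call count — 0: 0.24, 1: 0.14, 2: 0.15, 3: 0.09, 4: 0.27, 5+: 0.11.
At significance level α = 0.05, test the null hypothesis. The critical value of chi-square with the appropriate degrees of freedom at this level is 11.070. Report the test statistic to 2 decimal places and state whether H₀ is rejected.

9.91; do not reject

Expected counts E_i = n·p_i: 119×0.24 = 28.56, 119×0.14 = 16.66, 119×0.15 = 17.85, 119×0.09 = 10.71, 119×0.27 = 32.13, 119×0.11 = 13.09.
cat         O        E   (O−E)²/E
0          16    28.56      5.524
1          15    16.66      0.165
2          24    17.85      2.119
3          15    10.71      1.718
4          34    32.13      0.109
5+         15    13.09      0.279
Sum = 9.91
df = 5. Since 9.91 < 11.070, we do not reject H₀.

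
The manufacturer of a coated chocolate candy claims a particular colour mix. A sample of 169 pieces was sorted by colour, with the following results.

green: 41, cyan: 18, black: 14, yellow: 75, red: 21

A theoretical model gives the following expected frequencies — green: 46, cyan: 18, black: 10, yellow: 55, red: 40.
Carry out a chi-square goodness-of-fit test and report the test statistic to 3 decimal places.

18.441

cat         O        E   (O−E)²/E
green      41       46     0.5435
cyan       18       18     0.0000
black      14       10     1.6000
yellow     75       55     7.2727
red        21       40     9.0250
Sum = 18.441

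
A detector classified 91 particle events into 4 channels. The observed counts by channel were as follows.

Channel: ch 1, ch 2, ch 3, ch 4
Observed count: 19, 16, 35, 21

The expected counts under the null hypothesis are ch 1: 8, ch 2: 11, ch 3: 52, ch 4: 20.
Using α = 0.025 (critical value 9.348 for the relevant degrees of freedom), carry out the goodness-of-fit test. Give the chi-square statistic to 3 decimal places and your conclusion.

23.005; reject

χ² = (19−8)²/8 + (16−11)²/11 + (35−52)²/52 + (21−20)²/20
   = 15.1250 + 2.2727 + 5.5577 + 0.0500
Sum = 23.005
df = 3. Since 23.005 > 9.348, we reject H₀.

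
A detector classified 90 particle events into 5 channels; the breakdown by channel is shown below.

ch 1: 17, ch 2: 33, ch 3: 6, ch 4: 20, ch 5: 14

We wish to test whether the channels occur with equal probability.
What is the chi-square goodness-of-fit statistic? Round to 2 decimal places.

21.67

Expected count for each of the 5 categories: 90/5 = 18.
ch 1: (17 − 18)²/18 = 1/18 = 0.056
ch 2: (33 − 18)²/18 = 225/18 = 12.500
ch 3: (6 − 18)²/18 = 144/18 = 8.000
ch 4: (20 − 18)²/18 = 4/18 = 0.222
ch 5: (14 − 18)²/18 = 16/18 = 0.889
Sum = 21.67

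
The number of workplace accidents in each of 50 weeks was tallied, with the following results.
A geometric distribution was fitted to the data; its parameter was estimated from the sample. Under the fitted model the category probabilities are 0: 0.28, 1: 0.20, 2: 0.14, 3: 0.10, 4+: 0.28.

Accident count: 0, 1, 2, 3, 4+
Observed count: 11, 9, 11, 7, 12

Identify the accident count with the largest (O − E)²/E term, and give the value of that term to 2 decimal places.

Expected counts E_i = n·p_i: 50×0.28 = 14, 50×0.20 = 10, 50×0.14 = 7, 50×0.10 = 5, 50×0.28 = 14.
cat         O        E   (O−E)²/E
0          11       14      0.643
1           9       10      0.100
2          11        7      2.286
3           7        5      0.800
4+         12       14      0.286
The largest term is for 2: 2.29.

2, 2.29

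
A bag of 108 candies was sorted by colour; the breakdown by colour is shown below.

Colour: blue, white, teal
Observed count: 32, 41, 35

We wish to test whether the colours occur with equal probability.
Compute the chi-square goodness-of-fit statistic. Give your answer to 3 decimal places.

1.167

Expected count for each of the 3 categories: 108/3 = 36.
cat         O        E   (O−E)²/E
blue       32       36     0.4444
white      41       36     0.6944
teal       35       36     0.0278
Sum = 1.167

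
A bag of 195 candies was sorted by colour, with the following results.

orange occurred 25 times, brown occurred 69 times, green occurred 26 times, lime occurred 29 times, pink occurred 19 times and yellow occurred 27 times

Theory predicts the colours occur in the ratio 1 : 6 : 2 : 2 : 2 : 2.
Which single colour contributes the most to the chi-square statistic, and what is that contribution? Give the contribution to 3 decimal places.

Ratio total = 15. Expected counts: 195×1/15 = 13, 195×6/15 = 78, 195×2/15 = 26, 195×2/15 = 26, 195×2/15 = 26, 195×2/15 = 26.
χ² = (25−13)²/13 + (69−78)²/78 + (26−26)²/26 + (29−26)²/26 + (19−26)²/26 + (27−26)²/26
   = 11.0769 + 1.0385 + 0.0000 + 0.3462 + 1.8846 + 0.0385
The largest term is for orange: 11.077.

orange, 11.077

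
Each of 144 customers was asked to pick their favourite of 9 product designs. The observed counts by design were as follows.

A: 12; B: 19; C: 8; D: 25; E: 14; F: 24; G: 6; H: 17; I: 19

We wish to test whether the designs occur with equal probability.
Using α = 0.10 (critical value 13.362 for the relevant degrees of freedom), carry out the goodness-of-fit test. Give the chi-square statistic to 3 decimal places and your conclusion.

Under H₀ each category has probability 1/9, so each expected count is 144/9 = 16.
cat         O        E   (O−E)²/E
A          12       16     1.0000
B          19       16     0.5625
C           8       16     4.0000
D          25       16     5.0625
E          14       16     0.2500
F          24       16     4.0000
G           6       16     6.2500
H          17       16     0.0625
I          19       16     0.5625
Sum = 21.750
df = 8. Since 21.750 > 13.362, we reject H₀.

21.750; reject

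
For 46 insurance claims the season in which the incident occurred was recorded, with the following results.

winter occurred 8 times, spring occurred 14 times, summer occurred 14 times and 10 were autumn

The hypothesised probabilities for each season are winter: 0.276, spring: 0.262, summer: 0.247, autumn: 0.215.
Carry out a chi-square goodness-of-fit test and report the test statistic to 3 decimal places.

Expected counts E_i = n·p_i: 46×0.276 = 12.696, 46×0.262 = 12.052, 46×0.247 = 11.362, 46×0.215 = 9.89.
χ² = (8−12.696)²/12.696 + (14−12.052)²/12.052 + (14−11.362)²/11.362 + (10−9.89)²/9.89
   = 1.7370 + 0.3149 + 0.6125 + 0.0012
Sum = 2.666

2.666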